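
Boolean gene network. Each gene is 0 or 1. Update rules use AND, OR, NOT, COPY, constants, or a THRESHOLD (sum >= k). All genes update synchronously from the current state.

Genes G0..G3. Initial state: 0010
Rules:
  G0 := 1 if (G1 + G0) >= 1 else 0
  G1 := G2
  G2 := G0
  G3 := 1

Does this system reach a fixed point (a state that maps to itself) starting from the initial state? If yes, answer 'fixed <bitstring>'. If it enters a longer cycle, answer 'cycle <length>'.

Step 0: 0010
Step 1: G0=(0+0>=1)=0 G1=G2=1 G2=G0=0 G3=1(const) -> 0101
Step 2: G0=(1+0>=1)=1 G1=G2=0 G2=G0=0 G3=1(const) -> 1001
Step 3: G0=(0+1>=1)=1 G1=G2=0 G2=G0=1 G3=1(const) -> 1011
Step 4: G0=(0+1>=1)=1 G1=G2=1 G2=G0=1 G3=1(const) -> 1111
Step 5: G0=(1+1>=1)=1 G1=G2=1 G2=G0=1 G3=1(const) -> 1111
Fixed point reached at step 4: 1111

Answer: fixed 1111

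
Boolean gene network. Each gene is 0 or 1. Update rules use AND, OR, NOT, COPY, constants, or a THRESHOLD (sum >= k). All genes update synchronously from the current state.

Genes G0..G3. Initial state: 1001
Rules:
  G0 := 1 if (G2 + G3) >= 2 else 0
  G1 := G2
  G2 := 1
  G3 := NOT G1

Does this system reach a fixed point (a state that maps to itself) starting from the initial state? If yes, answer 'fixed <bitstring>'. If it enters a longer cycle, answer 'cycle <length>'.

Answer: fixed 0110

Derivation:
Step 0: 1001
Step 1: G0=(0+1>=2)=0 G1=G2=0 G2=1(const) G3=NOT G1=NOT 0=1 -> 0011
Step 2: G0=(1+1>=2)=1 G1=G2=1 G2=1(const) G3=NOT G1=NOT 0=1 -> 1111
Step 3: G0=(1+1>=2)=1 G1=G2=1 G2=1(const) G3=NOT G1=NOT 1=0 -> 1110
Step 4: G0=(1+0>=2)=0 G1=G2=1 G2=1(const) G3=NOT G1=NOT 1=0 -> 0110
Step 5: G0=(1+0>=2)=0 G1=G2=1 G2=1(const) G3=NOT G1=NOT 1=0 -> 0110
Fixed point reached at step 4: 0110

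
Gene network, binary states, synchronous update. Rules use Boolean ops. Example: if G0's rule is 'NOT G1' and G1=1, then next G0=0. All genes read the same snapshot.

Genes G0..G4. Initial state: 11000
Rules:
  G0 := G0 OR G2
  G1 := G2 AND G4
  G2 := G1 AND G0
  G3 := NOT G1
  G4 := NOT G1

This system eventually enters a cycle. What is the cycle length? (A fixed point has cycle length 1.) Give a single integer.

Answer: 1

Derivation:
Step 0: 11000
Step 1: G0=G0|G2=1|0=1 G1=G2&G4=0&0=0 G2=G1&G0=1&1=1 G3=NOT G1=NOT 1=0 G4=NOT G1=NOT 1=0 -> 10100
Step 2: G0=G0|G2=1|1=1 G1=G2&G4=1&0=0 G2=G1&G0=0&1=0 G3=NOT G1=NOT 0=1 G4=NOT G1=NOT 0=1 -> 10011
Step 3: G0=G0|G2=1|0=1 G1=G2&G4=0&1=0 G2=G1&G0=0&1=0 G3=NOT G1=NOT 0=1 G4=NOT G1=NOT 0=1 -> 10011
State from step 3 equals state from step 2 -> cycle length 1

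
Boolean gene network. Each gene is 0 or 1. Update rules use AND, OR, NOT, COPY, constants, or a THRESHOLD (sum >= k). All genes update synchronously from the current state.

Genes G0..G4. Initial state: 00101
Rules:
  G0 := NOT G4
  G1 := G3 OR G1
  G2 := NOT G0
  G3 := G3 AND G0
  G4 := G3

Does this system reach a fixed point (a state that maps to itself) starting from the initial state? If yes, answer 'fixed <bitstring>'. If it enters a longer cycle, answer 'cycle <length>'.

Answer: fixed 10000

Derivation:
Step 0: 00101
Step 1: G0=NOT G4=NOT 1=0 G1=G3|G1=0|0=0 G2=NOT G0=NOT 0=1 G3=G3&G0=0&0=0 G4=G3=0 -> 00100
Step 2: G0=NOT G4=NOT 0=1 G1=G3|G1=0|0=0 G2=NOT G0=NOT 0=1 G3=G3&G0=0&0=0 G4=G3=0 -> 10100
Step 3: G0=NOT G4=NOT 0=1 G1=G3|G1=0|0=0 G2=NOT G0=NOT 1=0 G3=G3&G0=0&1=0 G4=G3=0 -> 10000
Step 4: G0=NOT G4=NOT 0=1 G1=G3|G1=0|0=0 G2=NOT G0=NOT 1=0 G3=G3&G0=0&1=0 G4=G3=0 -> 10000
Fixed point reached at step 3: 10000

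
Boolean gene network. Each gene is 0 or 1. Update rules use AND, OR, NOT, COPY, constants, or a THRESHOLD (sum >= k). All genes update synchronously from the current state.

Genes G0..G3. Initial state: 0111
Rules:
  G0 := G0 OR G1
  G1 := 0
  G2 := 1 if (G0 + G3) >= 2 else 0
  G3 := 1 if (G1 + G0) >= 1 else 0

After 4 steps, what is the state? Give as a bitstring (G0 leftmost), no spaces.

Step 1: G0=G0|G1=0|1=1 G1=0(const) G2=(0+1>=2)=0 G3=(1+0>=1)=1 -> 1001
Step 2: G0=G0|G1=1|0=1 G1=0(const) G2=(1+1>=2)=1 G3=(0+1>=1)=1 -> 1011
Step 3: G0=G0|G1=1|0=1 G1=0(const) G2=(1+1>=2)=1 G3=(0+1>=1)=1 -> 1011
Step 4: G0=G0|G1=1|0=1 G1=0(const) G2=(1+1>=2)=1 G3=(0+1>=1)=1 -> 1011

1011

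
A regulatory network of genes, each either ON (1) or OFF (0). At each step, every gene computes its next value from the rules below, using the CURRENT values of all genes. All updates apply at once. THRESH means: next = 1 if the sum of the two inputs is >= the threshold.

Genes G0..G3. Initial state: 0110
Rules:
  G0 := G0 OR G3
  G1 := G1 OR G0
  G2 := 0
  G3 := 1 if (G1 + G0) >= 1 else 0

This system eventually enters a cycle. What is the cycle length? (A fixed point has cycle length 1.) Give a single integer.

Answer: 1

Derivation:
Step 0: 0110
Step 1: G0=G0|G3=0|0=0 G1=G1|G0=1|0=1 G2=0(const) G3=(1+0>=1)=1 -> 0101
Step 2: G0=G0|G3=0|1=1 G1=G1|G0=1|0=1 G2=0(const) G3=(1+0>=1)=1 -> 1101
Step 3: G0=G0|G3=1|1=1 G1=G1|G0=1|1=1 G2=0(const) G3=(1+1>=1)=1 -> 1101
State from step 3 equals state from step 2 -> cycle length 1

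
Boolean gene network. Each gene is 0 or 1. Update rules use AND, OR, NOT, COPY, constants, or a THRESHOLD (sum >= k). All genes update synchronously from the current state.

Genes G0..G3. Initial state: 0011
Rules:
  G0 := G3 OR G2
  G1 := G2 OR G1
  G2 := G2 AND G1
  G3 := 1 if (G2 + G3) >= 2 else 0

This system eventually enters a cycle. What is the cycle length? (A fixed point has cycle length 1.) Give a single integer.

Answer: 1

Derivation:
Step 0: 0011
Step 1: G0=G3|G2=1|1=1 G1=G2|G1=1|0=1 G2=G2&G1=1&0=0 G3=(1+1>=2)=1 -> 1101
Step 2: G0=G3|G2=1|0=1 G1=G2|G1=0|1=1 G2=G2&G1=0&1=0 G3=(0+1>=2)=0 -> 1100
Step 3: G0=G3|G2=0|0=0 G1=G2|G1=0|1=1 G2=G2&G1=0&1=0 G3=(0+0>=2)=0 -> 0100
Step 4: G0=G3|G2=0|0=0 G1=G2|G1=0|1=1 G2=G2&G1=0&1=0 G3=(0+0>=2)=0 -> 0100
State from step 4 equals state from step 3 -> cycle length 1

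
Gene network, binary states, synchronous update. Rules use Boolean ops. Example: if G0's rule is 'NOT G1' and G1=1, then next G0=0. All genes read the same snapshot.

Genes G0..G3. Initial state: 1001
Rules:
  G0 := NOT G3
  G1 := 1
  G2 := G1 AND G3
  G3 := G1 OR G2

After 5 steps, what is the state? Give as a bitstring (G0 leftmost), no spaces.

Step 1: G0=NOT G3=NOT 1=0 G1=1(const) G2=G1&G3=0&1=0 G3=G1|G2=0|0=0 -> 0100
Step 2: G0=NOT G3=NOT 0=1 G1=1(const) G2=G1&G3=1&0=0 G3=G1|G2=1|0=1 -> 1101
Step 3: G0=NOT G3=NOT 1=0 G1=1(const) G2=G1&G3=1&1=1 G3=G1|G2=1|0=1 -> 0111
Step 4: G0=NOT G3=NOT 1=0 G1=1(const) G2=G1&G3=1&1=1 G3=G1|G2=1|1=1 -> 0111
Step 5: G0=NOT G3=NOT 1=0 G1=1(const) G2=G1&G3=1&1=1 G3=G1|G2=1|1=1 -> 0111

0111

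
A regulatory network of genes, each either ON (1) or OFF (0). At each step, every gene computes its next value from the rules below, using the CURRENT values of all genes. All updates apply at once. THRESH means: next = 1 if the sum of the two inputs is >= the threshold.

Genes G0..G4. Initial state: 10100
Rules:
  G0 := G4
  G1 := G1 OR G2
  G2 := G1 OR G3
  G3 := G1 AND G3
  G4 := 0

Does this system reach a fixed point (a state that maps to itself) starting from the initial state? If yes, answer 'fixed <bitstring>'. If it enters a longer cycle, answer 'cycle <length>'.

Step 0: 10100
Step 1: G0=G4=0 G1=G1|G2=0|1=1 G2=G1|G3=0|0=0 G3=G1&G3=0&0=0 G4=0(const) -> 01000
Step 2: G0=G4=0 G1=G1|G2=1|0=1 G2=G1|G3=1|0=1 G3=G1&G3=1&0=0 G4=0(const) -> 01100
Step 3: G0=G4=0 G1=G1|G2=1|1=1 G2=G1|G3=1|0=1 G3=G1&G3=1&0=0 G4=0(const) -> 01100
Fixed point reached at step 2: 01100

Answer: fixed 01100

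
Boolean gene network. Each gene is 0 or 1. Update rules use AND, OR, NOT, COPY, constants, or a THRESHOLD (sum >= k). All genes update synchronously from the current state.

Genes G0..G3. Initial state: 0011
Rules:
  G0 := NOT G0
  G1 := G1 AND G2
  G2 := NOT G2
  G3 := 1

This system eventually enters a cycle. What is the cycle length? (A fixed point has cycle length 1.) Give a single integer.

Step 0: 0011
Step 1: G0=NOT G0=NOT 0=1 G1=G1&G2=0&1=0 G2=NOT G2=NOT 1=0 G3=1(const) -> 1001
Step 2: G0=NOT G0=NOT 1=0 G1=G1&G2=0&0=0 G2=NOT G2=NOT 0=1 G3=1(const) -> 0011
State from step 2 equals state from step 0 -> cycle length 2

Answer: 2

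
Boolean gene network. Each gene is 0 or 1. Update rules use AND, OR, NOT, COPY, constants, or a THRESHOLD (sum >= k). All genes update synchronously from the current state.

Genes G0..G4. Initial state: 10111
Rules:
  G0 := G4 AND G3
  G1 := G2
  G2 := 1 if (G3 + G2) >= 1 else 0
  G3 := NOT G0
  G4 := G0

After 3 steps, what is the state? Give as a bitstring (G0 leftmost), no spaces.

Step 1: G0=G4&G3=1&1=1 G1=G2=1 G2=(1+1>=1)=1 G3=NOT G0=NOT 1=0 G4=G0=1 -> 11101
Step 2: G0=G4&G3=1&0=0 G1=G2=1 G2=(0+1>=1)=1 G3=NOT G0=NOT 1=0 G4=G0=1 -> 01101
Step 3: G0=G4&G3=1&0=0 G1=G2=1 G2=(0+1>=1)=1 G3=NOT G0=NOT 0=1 G4=G0=0 -> 01110

01110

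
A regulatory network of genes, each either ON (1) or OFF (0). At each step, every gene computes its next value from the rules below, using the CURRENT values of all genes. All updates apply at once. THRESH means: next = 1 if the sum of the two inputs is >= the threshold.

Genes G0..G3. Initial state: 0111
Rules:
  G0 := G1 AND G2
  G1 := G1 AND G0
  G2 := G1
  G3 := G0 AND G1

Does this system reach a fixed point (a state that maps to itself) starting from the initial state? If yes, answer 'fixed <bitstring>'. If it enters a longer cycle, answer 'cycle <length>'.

Answer: fixed 0000

Derivation:
Step 0: 0111
Step 1: G0=G1&G2=1&1=1 G1=G1&G0=1&0=0 G2=G1=1 G3=G0&G1=0&1=0 -> 1010
Step 2: G0=G1&G2=0&1=0 G1=G1&G0=0&1=0 G2=G1=0 G3=G0&G1=1&0=0 -> 0000
Step 3: G0=G1&G2=0&0=0 G1=G1&G0=0&0=0 G2=G1=0 G3=G0&G1=0&0=0 -> 0000
Fixed point reached at step 2: 0000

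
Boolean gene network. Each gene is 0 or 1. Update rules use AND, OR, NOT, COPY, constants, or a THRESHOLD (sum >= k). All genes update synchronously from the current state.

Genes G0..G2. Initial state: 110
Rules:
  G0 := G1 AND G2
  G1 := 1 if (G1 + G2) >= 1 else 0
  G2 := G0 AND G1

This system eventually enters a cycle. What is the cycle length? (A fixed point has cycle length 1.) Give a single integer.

Answer: 2

Derivation:
Step 0: 110
Step 1: G0=G1&G2=1&0=0 G1=(1+0>=1)=1 G2=G0&G1=1&1=1 -> 011
Step 2: G0=G1&G2=1&1=1 G1=(1+1>=1)=1 G2=G0&G1=0&1=0 -> 110
State from step 2 equals state from step 0 -> cycle length 2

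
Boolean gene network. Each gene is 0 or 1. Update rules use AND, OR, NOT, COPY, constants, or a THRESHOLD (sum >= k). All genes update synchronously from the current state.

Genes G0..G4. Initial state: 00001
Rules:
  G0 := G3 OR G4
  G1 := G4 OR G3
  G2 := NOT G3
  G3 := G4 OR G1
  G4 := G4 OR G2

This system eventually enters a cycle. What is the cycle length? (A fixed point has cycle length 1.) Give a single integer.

Step 0: 00001
Step 1: G0=G3|G4=0|1=1 G1=G4|G3=1|0=1 G2=NOT G3=NOT 0=1 G3=G4|G1=1|0=1 G4=G4|G2=1|0=1 -> 11111
Step 2: G0=G3|G4=1|1=1 G1=G4|G3=1|1=1 G2=NOT G3=NOT 1=0 G3=G4|G1=1|1=1 G4=G4|G2=1|1=1 -> 11011
Step 3: G0=G3|G4=1|1=1 G1=G4|G3=1|1=1 G2=NOT G3=NOT 1=0 G3=G4|G1=1|1=1 G4=G4|G2=1|0=1 -> 11011
State from step 3 equals state from step 2 -> cycle length 1

Answer: 1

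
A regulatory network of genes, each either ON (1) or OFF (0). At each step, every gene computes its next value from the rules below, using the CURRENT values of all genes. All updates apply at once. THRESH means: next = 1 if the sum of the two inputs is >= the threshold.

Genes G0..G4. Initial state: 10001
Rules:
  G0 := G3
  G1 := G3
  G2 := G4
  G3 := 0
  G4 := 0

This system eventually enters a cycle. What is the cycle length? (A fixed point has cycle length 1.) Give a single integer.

Step 0: 10001
Step 1: G0=G3=0 G1=G3=0 G2=G4=1 G3=0(const) G4=0(const) -> 00100
Step 2: G0=G3=0 G1=G3=0 G2=G4=0 G3=0(const) G4=0(const) -> 00000
Step 3: G0=G3=0 G1=G3=0 G2=G4=0 G3=0(const) G4=0(const) -> 00000
State from step 3 equals state from step 2 -> cycle length 1

Answer: 1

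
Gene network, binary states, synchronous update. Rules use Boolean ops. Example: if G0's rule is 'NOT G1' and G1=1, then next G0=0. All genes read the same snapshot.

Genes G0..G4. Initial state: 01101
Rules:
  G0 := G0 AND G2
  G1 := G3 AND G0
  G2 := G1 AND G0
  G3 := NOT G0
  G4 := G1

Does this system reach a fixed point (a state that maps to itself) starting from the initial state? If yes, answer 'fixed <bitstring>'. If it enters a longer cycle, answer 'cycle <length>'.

Step 0: 01101
Step 1: G0=G0&G2=0&1=0 G1=G3&G0=0&0=0 G2=G1&G0=1&0=0 G3=NOT G0=NOT 0=1 G4=G1=1 -> 00011
Step 2: G0=G0&G2=0&0=0 G1=G3&G0=1&0=0 G2=G1&G0=0&0=0 G3=NOT G0=NOT 0=1 G4=G1=0 -> 00010
Step 3: G0=G0&G2=0&0=0 G1=G3&G0=1&0=0 G2=G1&G0=0&0=0 G3=NOT G0=NOT 0=1 G4=G1=0 -> 00010
Fixed point reached at step 2: 00010

Answer: fixed 00010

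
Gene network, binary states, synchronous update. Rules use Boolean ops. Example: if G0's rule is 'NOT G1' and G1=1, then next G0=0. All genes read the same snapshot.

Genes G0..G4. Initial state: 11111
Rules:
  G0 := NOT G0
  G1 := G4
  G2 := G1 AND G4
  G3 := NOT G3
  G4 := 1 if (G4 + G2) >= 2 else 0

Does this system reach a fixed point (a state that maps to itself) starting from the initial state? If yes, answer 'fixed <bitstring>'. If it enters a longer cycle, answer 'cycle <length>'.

Answer: cycle 2

Derivation:
Step 0: 11111
Step 1: G0=NOT G0=NOT 1=0 G1=G4=1 G2=G1&G4=1&1=1 G3=NOT G3=NOT 1=0 G4=(1+1>=2)=1 -> 01101
Step 2: G0=NOT G0=NOT 0=1 G1=G4=1 G2=G1&G4=1&1=1 G3=NOT G3=NOT 0=1 G4=(1+1>=2)=1 -> 11111
Cycle of length 2 starting at step 0 -> no fixed point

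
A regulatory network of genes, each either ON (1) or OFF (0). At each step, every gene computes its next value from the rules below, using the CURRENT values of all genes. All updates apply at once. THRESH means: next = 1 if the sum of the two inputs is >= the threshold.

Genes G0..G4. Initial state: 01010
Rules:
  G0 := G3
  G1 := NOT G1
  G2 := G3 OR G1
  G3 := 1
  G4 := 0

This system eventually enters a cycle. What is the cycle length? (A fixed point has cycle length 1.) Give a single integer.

Step 0: 01010
Step 1: G0=G3=1 G1=NOT G1=NOT 1=0 G2=G3|G1=1|1=1 G3=1(const) G4=0(const) -> 10110
Step 2: G0=G3=1 G1=NOT G1=NOT 0=1 G2=G3|G1=1|0=1 G3=1(const) G4=0(const) -> 11110
Step 3: G0=G3=1 G1=NOT G1=NOT 1=0 G2=G3|G1=1|1=1 G3=1(const) G4=0(const) -> 10110
State from step 3 equals state from step 1 -> cycle length 2

Answer: 2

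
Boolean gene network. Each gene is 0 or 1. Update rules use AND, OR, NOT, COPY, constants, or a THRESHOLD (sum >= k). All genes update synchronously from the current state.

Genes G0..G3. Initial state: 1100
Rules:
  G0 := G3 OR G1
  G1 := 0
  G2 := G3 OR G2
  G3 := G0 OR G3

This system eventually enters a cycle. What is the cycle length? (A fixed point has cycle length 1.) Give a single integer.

Answer: 1

Derivation:
Step 0: 1100
Step 1: G0=G3|G1=0|1=1 G1=0(const) G2=G3|G2=0|0=0 G3=G0|G3=1|0=1 -> 1001
Step 2: G0=G3|G1=1|0=1 G1=0(const) G2=G3|G2=1|0=1 G3=G0|G3=1|1=1 -> 1011
Step 3: G0=G3|G1=1|0=1 G1=0(const) G2=G3|G2=1|1=1 G3=G0|G3=1|1=1 -> 1011
State from step 3 equals state from step 2 -> cycle length 1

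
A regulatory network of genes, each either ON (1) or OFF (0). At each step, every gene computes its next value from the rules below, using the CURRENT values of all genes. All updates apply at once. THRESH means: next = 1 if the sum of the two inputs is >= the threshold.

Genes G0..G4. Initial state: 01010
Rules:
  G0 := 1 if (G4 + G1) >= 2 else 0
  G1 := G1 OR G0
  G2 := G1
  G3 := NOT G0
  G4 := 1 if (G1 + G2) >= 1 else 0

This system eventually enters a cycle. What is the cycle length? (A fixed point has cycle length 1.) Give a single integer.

Answer: 1

Derivation:
Step 0: 01010
Step 1: G0=(0+1>=2)=0 G1=G1|G0=1|0=1 G2=G1=1 G3=NOT G0=NOT 0=1 G4=(1+0>=1)=1 -> 01111
Step 2: G0=(1+1>=2)=1 G1=G1|G0=1|0=1 G2=G1=1 G3=NOT G0=NOT 0=1 G4=(1+1>=1)=1 -> 11111
Step 3: G0=(1+1>=2)=1 G1=G1|G0=1|1=1 G2=G1=1 G3=NOT G0=NOT 1=0 G4=(1+1>=1)=1 -> 11101
Step 4: G0=(1+1>=2)=1 G1=G1|G0=1|1=1 G2=G1=1 G3=NOT G0=NOT 1=0 G4=(1+1>=1)=1 -> 11101
State from step 4 equals state from step 3 -> cycle length 1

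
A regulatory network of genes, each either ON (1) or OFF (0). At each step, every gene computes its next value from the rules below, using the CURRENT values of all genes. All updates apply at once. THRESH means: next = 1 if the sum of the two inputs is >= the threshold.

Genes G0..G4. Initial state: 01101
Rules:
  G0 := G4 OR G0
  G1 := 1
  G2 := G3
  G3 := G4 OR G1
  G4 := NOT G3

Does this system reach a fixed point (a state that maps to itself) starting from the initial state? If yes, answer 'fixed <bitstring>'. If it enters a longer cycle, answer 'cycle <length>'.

Answer: fixed 11110

Derivation:
Step 0: 01101
Step 1: G0=G4|G0=1|0=1 G1=1(const) G2=G3=0 G3=G4|G1=1|1=1 G4=NOT G3=NOT 0=1 -> 11011
Step 2: G0=G4|G0=1|1=1 G1=1(const) G2=G3=1 G3=G4|G1=1|1=1 G4=NOT G3=NOT 1=0 -> 11110
Step 3: G0=G4|G0=0|1=1 G1=1(const) G2=G3=1 G3=G4|G1=0|1=1 G4=NOT G3=NOT 1=0 -> 11110
Fixed point reached at step 2: 11110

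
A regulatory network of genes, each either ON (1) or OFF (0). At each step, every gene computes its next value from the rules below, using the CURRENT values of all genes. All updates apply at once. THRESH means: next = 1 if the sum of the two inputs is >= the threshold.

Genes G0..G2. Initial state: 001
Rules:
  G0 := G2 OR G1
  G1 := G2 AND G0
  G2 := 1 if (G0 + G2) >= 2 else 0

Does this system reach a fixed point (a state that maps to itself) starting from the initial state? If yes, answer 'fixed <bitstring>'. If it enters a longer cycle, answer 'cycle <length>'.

Answer: fixed 000

Derivation:
Step 0: 001
Step 1: G0=G2|G1=1|0=1 G1=G2&G0=1&0=0 G2=(0+1>=2)=0 -> 100
Step 2: G0=G2|G1=0|0=0 G1=G2&G0=0&1=0 G2=(1+0>=2)=0 -> 000
Step 3: G0=G2|G1=0|0=0 G1=G2&G0=0&0=0 G2=(0+0>=2)=0 -> 000
Fixed point reached at step 2: 000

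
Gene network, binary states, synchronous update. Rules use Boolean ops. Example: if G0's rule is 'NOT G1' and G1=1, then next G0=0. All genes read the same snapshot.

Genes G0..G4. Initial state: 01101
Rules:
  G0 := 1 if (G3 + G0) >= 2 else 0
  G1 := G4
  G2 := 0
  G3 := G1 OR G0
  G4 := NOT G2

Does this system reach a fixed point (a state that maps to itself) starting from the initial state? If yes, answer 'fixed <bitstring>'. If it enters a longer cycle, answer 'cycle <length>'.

Step 0: 01101
Step 1: G0=(0+0>=2)=0 G1=G4=1 G2=0(const) G3=G1|G0=1|0=1 G4=NOT G2=NOT 1=0 -> 01010
Step 2: G0=(1+0>=2)=0 G1=G4=0 G2=0(const) G3=G1|G0=1|0=1 G4=NOT G2=NOT 0=1 -> 00011
Step 3: G0=(1+0>=2)=0 G1=G4=1 G2=0(const) G3=G1|G0=0|0=0 G4=NOT G2=NOT 0=1 -> 01001
Step 4: G0=(0+0>=2)=0 G1=G4=1 G2=0(const) G3=G1|G0=1|0=1 G4=NOT G2=NOT 0=1 -> 01011
Step 5: G0=(1+0>=2)=0 G1=G4=1 G2=0(const) G3=G1|G0=1|0=1 G4=NOT G2=NOT 0=1 -> 01011
Fixed point reached at step 4: 01011

Answer: fixed 01011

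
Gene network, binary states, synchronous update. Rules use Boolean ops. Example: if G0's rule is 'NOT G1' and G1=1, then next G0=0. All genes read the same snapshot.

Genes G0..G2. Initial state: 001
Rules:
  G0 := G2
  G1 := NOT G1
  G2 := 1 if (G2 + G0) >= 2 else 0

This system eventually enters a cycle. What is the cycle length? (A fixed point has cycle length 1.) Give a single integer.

Answer: 2

Derivation:
Step 0: 001
Step 1: G0=G2=1 G1=NOT G1=NOT 0=1 G2=(1+0>=2)=0 -> 110
Step 2: G0=G2=0 G1=NOT G1=NOT 1=0 G2=(0+1>=2)=0 -> 000
Step 3: G0=G2=0 G1=NOT G1=NOT 0=1 G2=(0+0>=2)=0 -> 010
Step 4: G0=G2=0 G1=NOT G1=NOT 1=0 G2=(0+0>=2)=0 -> 000
State from step 4 equals state from step 2 -> cycle length 2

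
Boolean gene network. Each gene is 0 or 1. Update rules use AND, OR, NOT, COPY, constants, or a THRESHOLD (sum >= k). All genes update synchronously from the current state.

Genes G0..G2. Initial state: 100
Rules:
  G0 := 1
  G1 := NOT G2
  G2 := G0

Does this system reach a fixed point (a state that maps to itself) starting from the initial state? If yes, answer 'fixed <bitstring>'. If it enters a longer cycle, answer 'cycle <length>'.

Step 0: 100
Step 1: G0=1(const) G1=NOT G2=NOT 0=1 G2=G0=1 -> 111
Step 2: G0=1(const) G1=NOT G2=NOT 1=0 G2=G0=1 -> 101
Step 3: G0=1(const) G1=NOT G2=NOT 1=0 G2=G0=1 -> 101
Fixed point reached at step 2: 101

Answer: fixed 101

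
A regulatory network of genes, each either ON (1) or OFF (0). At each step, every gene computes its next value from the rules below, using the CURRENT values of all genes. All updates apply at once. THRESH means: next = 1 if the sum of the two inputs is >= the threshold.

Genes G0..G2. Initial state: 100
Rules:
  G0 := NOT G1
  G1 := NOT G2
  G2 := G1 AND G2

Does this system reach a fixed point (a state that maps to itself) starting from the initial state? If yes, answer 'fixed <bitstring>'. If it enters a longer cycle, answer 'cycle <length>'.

Answer: fixed 010

Derivation:
Step 0: 100
Step 1: G0=NOT G1=NOT 0=1 G1=NOT G2=NOT 0=1 G2=G1&G2=0&0=0 -> 110
Step 2: G0=NOT G1=NOT 1=0 G1=NOT G2=NOT 0=1 G2=G1&G2=1&0=0 -> 010
Step 3: G0=NOT G1=NOT 1=0 G1=NOT G2=NOT 0=1 G2=G1&G2=1&0=0 -> 010
Fixed point reached at step 2: 010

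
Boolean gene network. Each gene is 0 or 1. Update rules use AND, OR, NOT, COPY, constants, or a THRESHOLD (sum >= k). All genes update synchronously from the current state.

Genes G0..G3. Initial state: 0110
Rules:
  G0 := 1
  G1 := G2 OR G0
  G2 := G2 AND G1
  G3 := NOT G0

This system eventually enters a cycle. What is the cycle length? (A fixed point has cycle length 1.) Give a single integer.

Answer: 1

Derivation:
Step 0: 0110
Step 1: G0=1(const) G1=G2|G0=1|0=1 G2=G2&G1=1&1=1 G3=NOT G0=NOT 0=1 -> 1111
Step 2: G0=1(const) G1=G2|G0=1|1=1 G2=G2&G1=1&1=1 G3=NOT G0=NOT 1=0 -> 1110
Step 3: G0=1(const) G1=G2|G0=1|1=1 G2=G2&G1=1&1=1 G3=NOT G0=NOT 1=0 -> 1110
State from step 3 equals state from step 2 -> cycle length 1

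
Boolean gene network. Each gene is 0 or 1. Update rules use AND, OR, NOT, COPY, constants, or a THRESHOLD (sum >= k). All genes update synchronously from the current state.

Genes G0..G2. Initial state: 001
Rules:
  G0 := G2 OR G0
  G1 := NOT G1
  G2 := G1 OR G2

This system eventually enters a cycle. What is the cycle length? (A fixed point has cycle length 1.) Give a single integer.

Answer: 2

Derivation:
Step 0: 001
Step 1: G0=G2|G0=1|0=1 G1=NOT G1=NOT 0=1 G2=G1|G2=0|1=1 -> 111
Step 2: G0=G2|G0=1|1=1 G1=NOT G1=NOT 1=0 G2=G1|G2=1|1=1 -> 101
Step 3: G0=G2|G0=1|1=1 G1=NOT G1=NOT 0=1 G2=G1|G2=0|1=1 -> 111
State from step 3 equals state from step 1 -> cycle length 2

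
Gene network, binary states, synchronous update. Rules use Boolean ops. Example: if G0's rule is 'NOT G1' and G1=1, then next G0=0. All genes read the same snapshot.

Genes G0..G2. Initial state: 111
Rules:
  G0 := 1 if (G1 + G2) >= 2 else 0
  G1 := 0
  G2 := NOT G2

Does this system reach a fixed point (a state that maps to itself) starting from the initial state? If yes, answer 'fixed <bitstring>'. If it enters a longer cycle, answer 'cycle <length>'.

Answer: cycle 2

Derivation:
Step 0: 111
Step 1: G0=(1+1>=2)=1 G1=0(const) G2=NOT G2=NOT 1=0 -> 100
Step 2: G0=(0+0>=2)=0 G1=0(const) G2=NOT G2=NOT 0=1 -> 001
Step 3: G0=(0+1>=2)=0 G1=0(const) G2=NOT G2=NOT 1=0 -> 000
Step 4: G0=(0+0>=2)=0 G1=0(const) G2=NOT G2=NOT 0=1 -> 001
Cycle of length 2 starting at step 2 -> no fixed point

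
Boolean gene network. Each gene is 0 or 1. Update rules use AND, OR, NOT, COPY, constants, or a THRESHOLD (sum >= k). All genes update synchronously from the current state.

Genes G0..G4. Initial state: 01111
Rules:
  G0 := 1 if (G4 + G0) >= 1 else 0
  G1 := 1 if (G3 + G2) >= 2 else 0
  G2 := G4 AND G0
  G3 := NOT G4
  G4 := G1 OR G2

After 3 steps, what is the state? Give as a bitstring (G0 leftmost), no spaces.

Step 1: G0=(1+0>=1)=1 G1=(1+1>=2)=1 G2=G4&G0=1&0=0 G3=NOT G4=NOT 1=0 G4=G1|G2=1|1=1 -> 11001
Step 2: G0=(1+1>=1)=1 G1=(0+0>=2)=0 G2=G4&G0=1&1=1 G3=NOT G4=NOT 1=0 G4=G1|G2=1|0=1 -> 10101
Step 3: G0=(1+1>=1)=1 G1=(0+1>=2)=0 G2=G4&G0=1&1=1 G3=NOT G4=NOT 1=0 G4=G1|G2=0|1=1 -> 10101

10101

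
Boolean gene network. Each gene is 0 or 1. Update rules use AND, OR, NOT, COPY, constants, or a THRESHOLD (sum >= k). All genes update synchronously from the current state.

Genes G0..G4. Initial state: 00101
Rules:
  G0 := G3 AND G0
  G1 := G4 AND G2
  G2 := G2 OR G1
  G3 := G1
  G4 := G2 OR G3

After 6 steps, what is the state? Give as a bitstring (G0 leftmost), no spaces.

Step 1: G0=G3&G0=0&0=0 G1=G4&G2=1&1=1 G2=G2|G1=1|0=1 G3=G1=0 G4=G2|G3=1|0=1 -> 01101
Step 2: G0=G3&G0=0&0=0 G1=G4&G2=1&1=1 G2=G2|G1=1|1=1 G3=G1=1 G4=G2|G3=1|0=1 -> 01111
Step 3: G0=G3&G0=1&0=0 G1=G4&G2=1&1=1 G2=G2|G1=1|1=1 G3=G1=1 G4=G2|G3=1|1=1 -> 01111
Step 4: G0=G3&G0=1&0=0 G1=G4&G2=1&1=1 G2=G2|G1=1|1=1 G3=G1=1 G4=G2|G3=1|1=1 -> 01111
Step 5: G0=G3&G0=1&0=0 G1=G4&G2=1&1=1 G2=G2|G1=1|1=1 G3=G1=1 G4=G2|G3=1|1=1 -> 01111
Step 6: G0=G3&G0=1&0=0 G1=G4&G2=1&1=1 G2=G2|G1=1|1=1 G3=G1=1 G4=G2|G3=1|1=1 -> 01111

01111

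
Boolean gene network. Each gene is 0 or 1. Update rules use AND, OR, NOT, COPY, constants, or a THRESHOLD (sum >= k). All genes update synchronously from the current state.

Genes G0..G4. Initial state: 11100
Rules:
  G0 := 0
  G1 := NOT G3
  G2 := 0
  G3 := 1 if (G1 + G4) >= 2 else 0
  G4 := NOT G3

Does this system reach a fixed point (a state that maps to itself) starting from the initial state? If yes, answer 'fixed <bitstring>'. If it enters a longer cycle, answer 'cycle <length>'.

Step 0: 11100
Step 1: G0=0(const) G1=NOT G3=NOT 0=1 G2=0(const) G3=(1+0>=2)=0 G4=NOT G3=NOT 0=1 -> 01001
Step 2: G0=0(const) G1=NOT G3=NOT 0=1 G2=0(const) G3=(1+1>=2)=1 G4=NOT G3=NOT 0=1 -> 01011
Step 3: G0=0(const) G1=NOT G3=NOT 1=0 G2=0(const) G3=(1+1>=2)=1 G4=NOT G3=NOT 1=0 -> 00010
Step 4: G0=0(const) G1=NOT G3=NOT 1=0 G2=0(const) G3=(0+0>=2)=0 G4=NOT G3=NOT 1=0 -> 00000
Step 5: G0=0(const) G1=NOT G3=NOT 0=1 G2=0(const) G3=(0+0>=2)=0 G4=NOT G3=NOT 0=1 -> 01001
Cycle of length 4 starting at step 1 -> no fixed point

Answer: cycle 4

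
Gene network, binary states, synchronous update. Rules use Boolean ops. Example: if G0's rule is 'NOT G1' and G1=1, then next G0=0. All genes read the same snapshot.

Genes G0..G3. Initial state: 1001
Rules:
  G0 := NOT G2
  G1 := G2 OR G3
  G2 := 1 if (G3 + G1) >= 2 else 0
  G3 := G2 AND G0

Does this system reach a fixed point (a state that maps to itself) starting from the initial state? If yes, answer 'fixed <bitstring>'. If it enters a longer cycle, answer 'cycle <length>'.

Step 0: 1001
Step 1: G0=NOT G2=NOT 0=1 G1=G2|G3=0|1=1 G2=(1+0>=2)=0 G3=G2&G0=0&1=0 -> 1100
Step 2: G0=NOT G2=NOT 0=1 G1=G2|G3=0|0=0 G2=(0+1>=2)=0 G3=G2&G0=0&1=0 -> 1000
Step 3: G0=NOT G2=NOT 0=1 G1=G2|G3=0|0=0 G2=(0+0>=2)=0 G3=G2&G0=0&1=0 -> 1000
Fixed point reached at step 2: 1000

Answer: fixed 1000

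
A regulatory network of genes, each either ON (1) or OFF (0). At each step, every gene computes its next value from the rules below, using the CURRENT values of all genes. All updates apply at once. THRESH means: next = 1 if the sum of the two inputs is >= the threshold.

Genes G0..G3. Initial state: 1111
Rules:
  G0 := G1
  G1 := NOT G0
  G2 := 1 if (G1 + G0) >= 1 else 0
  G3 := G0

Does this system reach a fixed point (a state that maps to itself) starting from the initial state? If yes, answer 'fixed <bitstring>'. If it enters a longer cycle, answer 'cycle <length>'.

Answer: cycle 4

Derivation:
Step 0: 1111
Step 1: G0=G1=1 G1=NOT G0=NOT 1=0 G2=(1+1>=1)=1 G3=G0=1 -> 1011
Step 2: G0=G1=0 G1=NOT G0=NOT 1=0 G2=(0+1>=1)=1 G3=G0=1 -> 0011
Step 3: G0=G1=0 G1=NOT G0=NOT 0=1 G2=(0+0>=1)=0 G3=G0=0 -> 0100
Step 4: G0=G1=1 G1=NOT G0=NOT 0=1 G2=(1+0>=1)=1 G3=G0=0 -> 1110
Step 5: G0=G1=1 G1=NOT G0=NOT 1=0 G2=(1+1>=1)=1 G3=G0=1 -> 1011
Cycle of length 4 starting at step 1 -> no fixed point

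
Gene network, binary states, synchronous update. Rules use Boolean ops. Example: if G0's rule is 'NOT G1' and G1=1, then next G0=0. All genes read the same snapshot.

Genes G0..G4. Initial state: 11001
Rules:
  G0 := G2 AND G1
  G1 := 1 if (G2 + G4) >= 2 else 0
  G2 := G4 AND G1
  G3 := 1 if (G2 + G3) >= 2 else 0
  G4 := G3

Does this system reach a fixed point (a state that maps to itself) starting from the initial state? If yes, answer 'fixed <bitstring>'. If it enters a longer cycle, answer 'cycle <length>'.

Answer: fixed 00000

Derivation:
Step 0: 11001
Step 1: G0=G2&G1=0&1=0 G1=(0+1>=2)=0 G2=G4&G1=1&1=1 G3=(0+0>=2)=0 G4=G3=0 -> 00100
Step 2: G0=G2&G1=1&0=0 G1=(1+0>=2)=0 G2=G4&G1=0&0=0 G3=(1+0>=2)=0 G4=G3=0 -> 00000
Step 3: G0=G2&G1=0&0=0 G1=(0+0>=2)=0 G2=G4&G1=0&0=0 G3=(0+0>=2)=0 G4=G3=0 -> 00000
Fixed point reached at step 2: 00000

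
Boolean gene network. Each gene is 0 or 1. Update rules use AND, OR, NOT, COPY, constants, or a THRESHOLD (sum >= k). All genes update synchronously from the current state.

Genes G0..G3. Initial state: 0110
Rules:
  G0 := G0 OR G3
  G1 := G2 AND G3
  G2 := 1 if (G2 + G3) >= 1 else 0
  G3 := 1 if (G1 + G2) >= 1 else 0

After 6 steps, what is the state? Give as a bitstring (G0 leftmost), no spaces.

Step 1: G0=G0|G3=0|0=0 G1=G2&G3=1&0=0 G2=(1+0>=1)=1 G3=(1+1>=1)=1 -> 0011
Step 2: G0=G0|G3=0|1=1 G1=G2&G3=1&1=1 G2=(1+1>=1)=1 G3=(0+1>=1)=1 -> 1111
Step 3: G0=G0|G3=1|1=1 G1=G2&G3=1&1=1 G2=(1+1>=1)=1 G3=(1+1>=1)=1 -> 1111
Step 4: G0=G0|G3=1|1=1 G1=G2&G3=1&1=1 G2=(1+1>=1)=1 G3=(1+1>=1)=1 -> 1111
Step 5: G0=G0|G3=1|1=1 G1=G2&G3=1&1=1 G2=(1+1>=1)=1 G3=(1+1>=1)=1 -> 1111
Step 6: G0=G0|G3=1|1=1 G1=G2&G3=1&1=1 G2=(1+1>=1)=1 G3=(1+1>=1)=1 -> 1111

1111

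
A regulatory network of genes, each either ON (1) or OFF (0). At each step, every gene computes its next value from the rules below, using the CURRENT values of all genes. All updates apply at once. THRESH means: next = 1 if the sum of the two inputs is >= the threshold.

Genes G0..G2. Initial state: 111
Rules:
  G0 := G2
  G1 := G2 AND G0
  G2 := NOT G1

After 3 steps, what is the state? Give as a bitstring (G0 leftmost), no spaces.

Step 1: G0=G2=1 G1=G2&G0=1&1=1 G2=NOT G1=NOT 1=0 -> 110
Step 2: G0=G2=0 G1=G2&G0=0&1=0 G2=NOT G1=NOT 1=0 -> 000
Step 3: G0=G2=0 G1=G2&G0=0&0=0 G2=NOT G1=NOT 0=1 -> 001

001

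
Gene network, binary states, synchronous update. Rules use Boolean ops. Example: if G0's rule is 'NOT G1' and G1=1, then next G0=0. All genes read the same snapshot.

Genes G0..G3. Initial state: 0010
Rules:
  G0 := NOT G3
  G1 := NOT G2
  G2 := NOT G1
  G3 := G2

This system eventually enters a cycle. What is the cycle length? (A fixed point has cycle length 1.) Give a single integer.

Step 0: 0010
Step 1: G0=NOT G3=NOT 0=1 G1=NOT G2=NOT 1=0 G2=NOT G1=NOT 0=1 G3=G2=1 -> 1011
Step 2: G0=NOT G3=NOT 1=0 G1=NOT G2=NOT 1=0 G2=NOT G1=NOT 0=1 G3=G2=1 -> 0011
Step 3: G0=NOT G3=NOT 1=0 G1=NOT G2=NOT 1=0 G2=NOT G1=NOT 0=1 G3=G2=1 -> 0011
State from step 3 equals state from step 2 -> cycle length 1

Answer: 1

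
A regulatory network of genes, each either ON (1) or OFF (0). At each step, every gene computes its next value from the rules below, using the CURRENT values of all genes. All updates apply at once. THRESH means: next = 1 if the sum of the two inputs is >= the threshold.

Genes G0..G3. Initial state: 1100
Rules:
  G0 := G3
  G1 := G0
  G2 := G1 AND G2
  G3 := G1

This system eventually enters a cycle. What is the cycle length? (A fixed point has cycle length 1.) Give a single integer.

Answer: 3

Derivation:
Step 0: 1100
Step 1: G0=G3=0 G1=G0=1 G2=G1&G2=1&0=0 G3=G1=1 -> 0101
Step 2: G0=G3=1 G1=G0=0 G2=G1&G2=1&0=0 G3=G1=1 -> 1001
Step 3: G0=G3=1 G1=G0=1 G2=G1&G2=0&0=0 G3=G1=0 -> 1100
State from step 3 equals state from step 0 -> cycle length 3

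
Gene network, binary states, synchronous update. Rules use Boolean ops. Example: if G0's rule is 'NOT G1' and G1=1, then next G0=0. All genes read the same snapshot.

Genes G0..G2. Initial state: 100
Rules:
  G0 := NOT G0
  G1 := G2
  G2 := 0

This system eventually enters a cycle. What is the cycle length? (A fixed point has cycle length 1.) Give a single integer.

Answer: 2

Derivation:
Step 0: 100
Step 1: G0=NOT G0=NOT 1=0 G1=G2=0 G2=0(const) -> 000
Step 2: G0=NOT G0=NOT 0=1 G1=G2=0 G2=0(const) -> 100
State from step 2 equals state from step 0 -> cycle length 2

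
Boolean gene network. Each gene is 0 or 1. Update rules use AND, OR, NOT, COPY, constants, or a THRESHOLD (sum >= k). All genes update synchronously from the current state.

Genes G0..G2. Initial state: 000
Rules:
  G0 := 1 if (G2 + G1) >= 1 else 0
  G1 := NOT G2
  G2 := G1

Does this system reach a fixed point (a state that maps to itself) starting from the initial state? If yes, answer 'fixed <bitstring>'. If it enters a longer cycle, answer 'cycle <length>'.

Step 0: 000
Step 1: G0=(0+0>=1)=0 G1=NOT G2=NOT 0=1 G2=G1=0 -> 010
Step 2: G0=(0+1>=1)=1 G1=NOT G2=NOT 0=1 G2=G1=1 -> 111
Step 3: G0=(1+1>=1)=1 G1=NOT G2=NOT 1=0 G2=G1=1 -> 101
Step 4: G0=(1+0>=1)=1 G1=NOT G2=NOT 1=0 G2=G1=0 -> 100
Step 5: G0=(0+0>=1)=0 G1=NOT G2=NOT 0=1 G2=G1=0 -> 010
Cycle of length 4 starting at step 1 -> no fixed point

Answer: cycle 4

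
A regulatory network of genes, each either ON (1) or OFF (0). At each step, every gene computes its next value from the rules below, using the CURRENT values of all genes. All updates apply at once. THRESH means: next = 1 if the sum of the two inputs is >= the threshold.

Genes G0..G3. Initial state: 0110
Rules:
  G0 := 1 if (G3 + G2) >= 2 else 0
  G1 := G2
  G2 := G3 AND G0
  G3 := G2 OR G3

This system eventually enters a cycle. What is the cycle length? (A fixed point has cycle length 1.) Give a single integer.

Answer: 1

Derivation:
Step 0: 0110
Step 1: G0=(0+1>=2)=0 G1=G2=1 G2=G3&G0=0&0=0 G3=G2|G3=1|0=1 -> 0101
Step 2: G0=(1+0>=2)=0 G1=G2=0 G2=G3&G0=1&0=0 G3=G2|G3=0|1=1 -> 0001
Step 3: G0=(1+0>=2)=0 G1=G2=0 G2=G3&G0=1&0=0 G3=G2|G3=0|1=1 -> 0001
State from step 3 equals state from step 2 -> cycle length 1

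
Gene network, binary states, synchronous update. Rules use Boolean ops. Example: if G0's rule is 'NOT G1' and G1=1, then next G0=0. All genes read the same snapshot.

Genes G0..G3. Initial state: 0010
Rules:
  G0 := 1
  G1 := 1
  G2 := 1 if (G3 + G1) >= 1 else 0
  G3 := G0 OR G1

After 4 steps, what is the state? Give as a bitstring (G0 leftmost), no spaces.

Step 1: G0=1(const) G1=1(const) G2=(0+0>=1)=0 G3=G0|G1=0|0=0 -> 1100
Step 2: G0=1(const) G1=1(const) G2=(0+1>=1)=1 G3=G0|G1=1|1=1 -> 1111
Step 3: G0=1(const) G1=1(const) G2=(1+1>=1)=1 G3=G0|G1=1|1=1 -> 1111
Step 4: G0=1(const) G1=1(const) G2=(1+1>=1)=1 G3=G0|G1=1|1=1 -> 1111

1111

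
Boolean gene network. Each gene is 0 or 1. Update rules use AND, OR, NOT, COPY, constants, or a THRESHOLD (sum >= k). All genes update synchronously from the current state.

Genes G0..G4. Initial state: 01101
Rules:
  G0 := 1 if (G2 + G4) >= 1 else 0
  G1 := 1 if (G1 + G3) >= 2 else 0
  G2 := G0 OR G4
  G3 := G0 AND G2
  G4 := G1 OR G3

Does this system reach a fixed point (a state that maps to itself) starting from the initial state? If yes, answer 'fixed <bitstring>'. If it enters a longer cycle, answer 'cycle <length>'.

Answer: fixed 10111

Derivation:
Step 0: 01101
Step 1: G0=(1+1>=1)=1 G1=(1+0>=2)=0 G2=G0|G4=0|1=1 G3=G0&G2=0&1=0 G4=G1|G3=1|0=1 -> 10101
Step 2: G0=(1+1>=1)=1 G1=(0+0>=2)=0 G2=G0|G4=1|1=1 G3=G0&G2=1&1=1 G4=G1|G3=0|0=0 -> 10110
Step 3: G0=(1+0>=1)=1 G1=(0+1>=2)=0 G2=G0|G4=1|0=1 G3=G0&G2=1&1=1 G4=G1|G3=0|1=1 -> 10111
Step 4: G0=(1+1>=1)=1 G1=(0+1>=2)=0 G2=G0|G4=1|1=1 G3=G0&G2=1&1=1 G4=G1|G3=0|1=1 -> 10111
Fixed point reached at step 3: 10111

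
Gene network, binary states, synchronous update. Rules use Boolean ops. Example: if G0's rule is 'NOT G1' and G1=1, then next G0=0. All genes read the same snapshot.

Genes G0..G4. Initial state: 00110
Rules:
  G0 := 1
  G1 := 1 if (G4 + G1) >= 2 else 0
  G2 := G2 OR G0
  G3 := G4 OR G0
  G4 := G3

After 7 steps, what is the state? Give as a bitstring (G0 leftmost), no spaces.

Step 1: G0=1(const) G1=(0+0>=2)=0 G2=G2|G0=1|0=1 G3=G4|G0=0|0=0 G4=G3=1 -> 10101
Step 2: G0=1(const) G1=(1+0>=2)=0 G2=G2|G0=1|1=1 G3=G4|G0=1|1=1 G4=G3=0 -> 10110
Step 3: G0=1(const) G1=(0+0>=2)=0 G2=G2|G0=1|1=1 G3=G4|G0=0|1=1 G4=G3=1 -> 10111
Step 4: G0=1(const) G1=(1+0>=2)=0 G2=G2|G0=1|1=1 G3=G4|G0=1|1=1 G4=G3=1 -> 10111
Step 5: G0=1(const) G1=(1+0>=2)=0 G2=G2|G0=1|1=1 G3=G4|G0=1|1=1 G4=G3=1 -> 10111
Step 6: G0=1(const) G1=(1+0>=2)=0 G2=G2|G0=1|1=1 G3=G4|G0=1|1=1 G4=G3=1 -> 10111
Step 7: G0=1(const) G1=(1+0>=2)=0 G2=G2|G0=1|1=1 G3=G4|G0=1|1=1 G4=G3=1 -> 10111

10111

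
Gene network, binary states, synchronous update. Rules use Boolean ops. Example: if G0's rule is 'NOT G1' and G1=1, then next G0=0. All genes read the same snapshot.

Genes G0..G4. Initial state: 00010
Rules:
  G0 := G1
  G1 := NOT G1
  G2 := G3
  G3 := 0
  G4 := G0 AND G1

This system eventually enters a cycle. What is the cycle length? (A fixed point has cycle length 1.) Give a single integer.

Step 0: 00010
Step 1: G0=G1=0 G1=NOT G1=NOT 0=1 G2=G3=1 G3=0(const) G4=G0&G1=0&0=0 -> 01100
Step 2: G0=G1=1 G1=NOT G1=NOT 1=0 G2=G3=0 G3=0(const) G4=G0&G1=0&1=0 -> 10000
Step 3: G0=G1=0 G1=NOT G1=NOT 0=1 G2=G3=0 G3=0(const) G4=G0&G1=1&0=0 -> 01000
Step 4: G0=G1=1 G1=NOT G1=NOT 1=0 G2=G3=0 G3=0(const) G4=G0&G1=0&1=0 -> 10000
State from step 4 equals state from step 2 -> cycle length 2

Answer: 2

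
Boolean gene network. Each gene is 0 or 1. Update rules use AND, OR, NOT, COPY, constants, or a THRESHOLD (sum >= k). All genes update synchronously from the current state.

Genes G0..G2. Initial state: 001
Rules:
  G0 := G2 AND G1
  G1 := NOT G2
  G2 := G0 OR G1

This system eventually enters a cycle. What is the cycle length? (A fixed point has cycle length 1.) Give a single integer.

Step 0: 001
Step 1: G0=G2&G1=1&0=0 G1=NOT G2=NOT 1=0 G2=G0|G1=0|0=0 -> 000
Step 2: G0=G2&G1=0&0=0 G1=NOT G2=NOT 0=1 G2=G0|G1=0|0=0 -> 010
Step 3: G0=G2&G1=0&1=0 G1=NOT G2=NOT 0=1 G2=G0|G1=0|1=1 -> 011
Step 4: G0=G2&G1=1&1=1 G1=NOT G2=NOT 1=0 G2=G0|G1=0|1=1 -> 101
Step 5: G0=G2&G1=1&0=0 G1=NOT G2=NOT 1=0 G2=G0|G1=1|0=1 -> 001
State from step 5 equals state from step 0 -> cycle length 5

Answer: 5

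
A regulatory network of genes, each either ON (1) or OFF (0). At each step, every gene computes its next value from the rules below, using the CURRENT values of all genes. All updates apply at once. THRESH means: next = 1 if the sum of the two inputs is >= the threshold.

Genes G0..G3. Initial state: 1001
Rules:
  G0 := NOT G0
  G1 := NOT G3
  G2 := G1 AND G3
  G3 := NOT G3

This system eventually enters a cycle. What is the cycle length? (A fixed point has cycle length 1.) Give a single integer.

Step 0: 1001
Step 1: G0=NOT G0=NOT 1=0 G1=NOT G3=NOT 1=0 G2=G1&G3=0&1=0 G3=NOT G3=NOT 1=0 -> 0000
Step 2: G0=NOT G0=NOT 0=1 G1=NOT G3=NOT 0=1 G2=G1&G3=0&0=0 G3=NOT G3=NOT 0=1 -> 1101
Step 3: G0=NOT G0=NOT 1=0 G1=NOT G3=NOT 1=0 G2=G1&G3=1&1=1 G3=NOT G3=NOT 1=0 -> 0010
Step 4: G0=NOT G0=NOT 0=1 G1=NOT G3=NOT 0=1 G2=G1&G3=0&0=0 G3=NOT G3=NOT 0=1 -> 1101
State from step 4 equals state from step 2 -> cycle length 2

Answer: 2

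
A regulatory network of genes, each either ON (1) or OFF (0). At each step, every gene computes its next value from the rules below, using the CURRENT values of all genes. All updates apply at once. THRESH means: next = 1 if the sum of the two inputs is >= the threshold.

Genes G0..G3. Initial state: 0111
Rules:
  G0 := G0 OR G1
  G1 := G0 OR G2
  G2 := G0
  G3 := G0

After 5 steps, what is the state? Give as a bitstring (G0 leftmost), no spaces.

Step 1: G0=G0|G1=0|1=1 G1=G0|G2=0|1=1 G2=G0=0 G3=G0=0 -> 1100
Step 2: G0=G0|G1=1|1=1 G1=G0|G2=1|0=1 G2=G0=1 G3=G0=1 -> 1111
Step 3: G0=G0|G1=1|1=1 G1=G0|G2=1|1=1 G2=G0=1 G3=G0=1 -> 1111
Step 4: G0=G0|G1=1|1=1 G1=G0|G2=1|1=1 G2=G0=1 G3=G0=1 -> 1111
Step 5: G0=G0|G1=1|1=1 G1=G0|G2=1|1=1 G2=G0=1 G3=G0=1 -> 1111

1111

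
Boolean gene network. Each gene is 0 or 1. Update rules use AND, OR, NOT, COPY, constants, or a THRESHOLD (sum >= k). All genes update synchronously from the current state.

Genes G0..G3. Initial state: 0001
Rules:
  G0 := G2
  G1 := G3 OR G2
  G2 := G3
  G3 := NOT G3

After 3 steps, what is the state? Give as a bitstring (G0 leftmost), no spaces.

Step 1: G0=G2=0 G1=G3|G2=1|0=1 G2=G3=1 G3=NOT G3=NOT 1=0 -> 0110
Step 2: G0=G2=1 G1=G3|G2=0|1=1 G2=G3=0 G3=NOT G3=NOT 0=1 -> 1101
Step 3: G0=G2=0 G1=G3|G2=1|0=1 G2=G3=1 G3=NOT G3=NOT 1=0 -> 0110

0110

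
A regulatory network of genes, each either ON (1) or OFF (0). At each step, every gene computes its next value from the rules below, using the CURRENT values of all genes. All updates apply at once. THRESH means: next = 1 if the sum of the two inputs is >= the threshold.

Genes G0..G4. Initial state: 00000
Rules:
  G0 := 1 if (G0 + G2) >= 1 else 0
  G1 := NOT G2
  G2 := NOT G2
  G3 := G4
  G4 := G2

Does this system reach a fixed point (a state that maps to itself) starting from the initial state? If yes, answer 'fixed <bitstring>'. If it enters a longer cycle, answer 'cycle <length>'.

Answer: cycle 2

Derivation:
Step 0: 00000
Step 1: G0=(0+0>=1)=0 G1=NOT G2=NOT 0=1 G2=NOT G2=NOT 0=1 G3=G4=0 G4=G2=0 -> 01100
Step 2: G0=(0+1>=1)=1 G1=NOT G2=NOT 1=0 G2=NOT G2=NOT 1=0 G3=G4=0 G4=G2=1 -> 10001
Step 3: G0=(1+0>=1)=1 G1=NOT G2=NOT 0=1 G2=NOT G2=NOT 0=1 G3=G4=1 G4=G2=0 -> 11110
Step 4: G0=(1+1>=1)=1 G1=NOT G2=NOT 1=0 G2=NOT G2=NOT 1=0 G3=G4=0 G4=G2=1 -> 10001
Cycle of length 2 starting at step 2 -> no fixed point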